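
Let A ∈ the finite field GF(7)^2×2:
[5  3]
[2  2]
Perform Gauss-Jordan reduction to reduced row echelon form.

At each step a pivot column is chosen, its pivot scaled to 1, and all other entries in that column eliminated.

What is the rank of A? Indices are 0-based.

rank = 2

step 1: normalize row 0 (÷5) = (1, 2)
  row 1: subtract 2×row0 = (0, 5)
step 2: normalize row 1 (÷5) = (0, 1)
  row 0: subtract 2×row1 = (1, 0)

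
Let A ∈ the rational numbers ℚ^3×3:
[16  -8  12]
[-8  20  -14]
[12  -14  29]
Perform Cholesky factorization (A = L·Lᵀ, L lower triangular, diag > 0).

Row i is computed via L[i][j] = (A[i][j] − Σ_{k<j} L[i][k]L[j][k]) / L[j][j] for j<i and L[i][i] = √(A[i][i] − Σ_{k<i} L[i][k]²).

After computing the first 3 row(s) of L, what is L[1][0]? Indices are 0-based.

L[1][0] = -2

Step 1: L[0][0] = √(16) = 4.
  L[1][0] = (-8) / L[0][0] = -2.
Step 2: L[1][1] = √(16) = 4.
  L[2][0] = (12) / L[0][0] = 3.
  L[2][1] = (-8) / L[1][1] = -2.
Step 3: L[2][2] = √(16) = 4.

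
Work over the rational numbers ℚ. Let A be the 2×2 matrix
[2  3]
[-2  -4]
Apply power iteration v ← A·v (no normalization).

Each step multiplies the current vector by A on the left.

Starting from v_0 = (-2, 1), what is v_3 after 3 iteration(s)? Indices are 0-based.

v_0 = (-2, 1).
v_1 = A·v_0 = (-1, 0).
v_2 = A·v_1 = (-2, 2).
v_3 = A·v_2 = (2, -4).

v_3 = (2, -4)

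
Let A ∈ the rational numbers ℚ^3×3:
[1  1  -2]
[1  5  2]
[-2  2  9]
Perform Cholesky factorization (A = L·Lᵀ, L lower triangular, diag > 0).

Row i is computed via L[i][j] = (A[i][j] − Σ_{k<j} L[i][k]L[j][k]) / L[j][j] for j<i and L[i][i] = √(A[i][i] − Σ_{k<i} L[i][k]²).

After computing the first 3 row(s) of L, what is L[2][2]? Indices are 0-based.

Step 1: L[0][0] = √(1) = 1.
  L[1][0] = (1) / L[0][0] = 1.
Step 2: L[1][1] = √(4) = 2.
  L[2][0] = (-2) / L[0][0] = -2.
  L[2][1] = (4) / L[1][1] = 2.
Step 3: L[2][2] = √(1) = 1.

L[2][2] = 1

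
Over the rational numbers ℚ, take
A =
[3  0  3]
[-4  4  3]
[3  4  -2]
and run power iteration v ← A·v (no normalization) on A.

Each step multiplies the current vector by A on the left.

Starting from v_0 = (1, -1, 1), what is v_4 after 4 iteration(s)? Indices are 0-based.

v_0 = (1, -1, 1).
v_1 = A·v_0 = (6, -5, -3).
v_2 = A·v_1 = (9, -53, 4).
v_3 = A·v_2 = (39, -236, -193).
v_4 = A·v_3 = (-462, -1679, -441).

v_4 = (-462, -1679, -441)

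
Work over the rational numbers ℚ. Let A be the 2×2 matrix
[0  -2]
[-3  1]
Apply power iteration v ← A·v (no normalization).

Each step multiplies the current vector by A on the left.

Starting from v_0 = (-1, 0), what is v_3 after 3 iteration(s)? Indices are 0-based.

v_0 = (-1, 0).
v_1 = A·v_0 = (0, 3).
v_2 = A·v_1 = (-6, 3).
v_3 = A·v_2 = (-6, 21).

v_3 = (-6, 21)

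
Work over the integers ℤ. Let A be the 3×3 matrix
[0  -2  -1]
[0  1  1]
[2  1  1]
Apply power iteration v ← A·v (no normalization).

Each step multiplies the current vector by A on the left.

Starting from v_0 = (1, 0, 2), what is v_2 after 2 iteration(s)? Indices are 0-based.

v_2 = (-8, 6, 2)

v_0 = (1, 0, 2).
v_1 = A·v_0 = (-2, 2, 4).
v_2 = A·v_1 = (-8, 6, 2).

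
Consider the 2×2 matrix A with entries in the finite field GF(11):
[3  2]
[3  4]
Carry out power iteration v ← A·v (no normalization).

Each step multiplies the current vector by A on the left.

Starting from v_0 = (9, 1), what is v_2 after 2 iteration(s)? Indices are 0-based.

v_2 = (6, 2)

v_0 = (9, 1).
v_1 = A·v_0 = (7, 9).
v_2 = A·v_1 = (6, 2).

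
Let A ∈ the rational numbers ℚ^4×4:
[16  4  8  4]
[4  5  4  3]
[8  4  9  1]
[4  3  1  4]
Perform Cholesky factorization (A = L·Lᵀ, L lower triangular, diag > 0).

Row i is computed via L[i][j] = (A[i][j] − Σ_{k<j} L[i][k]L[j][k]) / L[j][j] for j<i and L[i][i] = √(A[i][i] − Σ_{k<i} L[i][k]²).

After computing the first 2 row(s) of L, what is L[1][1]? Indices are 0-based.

L[1][1] = 2

Step 1: L[0][0] = √(16) = 4.
  L[1][0] = (4) / L[0][0] = 1.
Step 2: L[1][1] = √(4) = 2.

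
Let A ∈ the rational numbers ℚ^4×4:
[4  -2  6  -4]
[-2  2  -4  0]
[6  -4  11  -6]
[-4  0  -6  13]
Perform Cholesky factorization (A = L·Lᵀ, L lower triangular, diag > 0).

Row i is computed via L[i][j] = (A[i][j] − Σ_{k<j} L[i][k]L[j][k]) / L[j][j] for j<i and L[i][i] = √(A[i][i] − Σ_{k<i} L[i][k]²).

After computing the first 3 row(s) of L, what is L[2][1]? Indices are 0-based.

Step 1: L[0][0] = √(4) = 2.
  L[1][0] = (-2) / L[0][0] = -1.
Step 2: L[1][1] = √(1) = 1.
  L[2][0] = (6) / L[0][0] = 3.
  L[2][1] = (-1) / L[1][1] = -1.
Step 3: L[2][2] = √(1) = 1.

L[2][1] = -1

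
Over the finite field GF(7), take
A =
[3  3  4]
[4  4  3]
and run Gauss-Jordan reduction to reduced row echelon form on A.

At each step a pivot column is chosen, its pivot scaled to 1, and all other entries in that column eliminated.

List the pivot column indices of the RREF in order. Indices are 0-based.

step 1: normalize row 0 (÷3) = (1, 1, 6)
  row 1: subtract 4×row0 = (0, 0, 0)
skip col 1 (zero from row 1)
skip col 2 (zero from row 1)

pivot columns: 0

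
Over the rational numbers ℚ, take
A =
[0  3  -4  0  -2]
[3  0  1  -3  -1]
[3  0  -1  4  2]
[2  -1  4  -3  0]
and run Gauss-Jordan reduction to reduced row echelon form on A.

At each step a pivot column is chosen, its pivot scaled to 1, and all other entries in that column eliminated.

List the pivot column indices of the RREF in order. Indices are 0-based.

pivot(0,0): swap R0↔R1
pivot(0,0)=3: scale R0 → (1, 0, 1/3, -1, -1/3)
  clear (2,0): R2 −= (3)R0 → (0, 0, -2, 7, 3)
  clear (3,0): R3 −= (2)R0 → (0, -1, 10/3, -1, 2/3)
pivot(1,1)=3: scale R1 → (0, 1, -4/3, 0, -2/3)
  clear (3,1): R3 −= (-1)R1 → (0, 0, 2, -1, 0)
pivot(2,2)=-2: scale R2 → (0, 0, 1, -7/2, -3/2)
  clear (0,2): R0 −= (1/3)R2 → (1, 0, 0, 1/6, 1/6)
  clear (1,2): R1 −= (-4/3)R2 → (0, 1, 0, -14/3, -8/3)
  clear (3,2): R3 −= (2)R2 → (0, 0, 0, 6, 3)
pivot(3,3)=6: scale R3 → (0, 0, 0, 1, 1/2)
  clear (0,3): R0 −= (1/6)R3 → (1, 0, 0, 0, 1/12)
  clear (1,3): R1 −= (-14/3)R3 → (0, 1, 0, 0, -1/3)
  clear (2,3): R2 −= (-7/2)R3 → (0, 0, 1, 0, 1/4)

pivot columns: 0, 1, 2, 3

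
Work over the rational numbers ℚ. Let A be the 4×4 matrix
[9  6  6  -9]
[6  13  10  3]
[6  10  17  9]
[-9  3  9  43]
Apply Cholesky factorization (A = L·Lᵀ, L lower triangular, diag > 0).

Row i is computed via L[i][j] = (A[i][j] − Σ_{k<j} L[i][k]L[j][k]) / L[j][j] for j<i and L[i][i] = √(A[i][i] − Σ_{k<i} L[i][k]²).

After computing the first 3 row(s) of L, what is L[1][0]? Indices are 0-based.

L[1][0] = 2

Step 1: L[0][0] = √(9) = 3.
  L[1][0] = (6) / L[0][0] = 2.
Step 2: L[1][1] = √(9) = 3.
  L[2][0] = (6) / L[0][0] = 2.
  L[2][1] = (6) / L[1][1] = 2.
Step 3: L[2][2] = √(9) = 3.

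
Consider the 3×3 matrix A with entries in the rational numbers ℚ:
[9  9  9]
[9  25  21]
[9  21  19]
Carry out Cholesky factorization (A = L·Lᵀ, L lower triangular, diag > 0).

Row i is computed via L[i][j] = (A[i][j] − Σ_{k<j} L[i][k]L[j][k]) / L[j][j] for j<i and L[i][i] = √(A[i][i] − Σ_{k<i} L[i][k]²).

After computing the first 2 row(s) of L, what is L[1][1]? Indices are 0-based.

L[1][1] = 4

Step 1: L[0][0] = √(9) = 3.
  L[1][0] = (9) / L[0][0] = 3.
Step 2: L[1][1] = √(16) = 4.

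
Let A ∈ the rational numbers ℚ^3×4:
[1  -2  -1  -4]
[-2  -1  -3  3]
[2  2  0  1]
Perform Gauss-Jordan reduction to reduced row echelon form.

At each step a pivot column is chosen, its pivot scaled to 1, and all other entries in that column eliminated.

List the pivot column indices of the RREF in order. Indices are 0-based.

pivot columns: 0, 1, 2

step 1: normalize row 0 (÷1) = (1, -2, -1, -4)
  row 1: subtract -2×row0 = (0, -5, -5, -5)
  row 2: subtract 2×row0 = (0, 6, 2, 9)
step 2: normalize row 1 (÷-5) = (0, 1, 1, 1)
  row 0: subtract -2×row1 = (1, 0, 1, -2)
  row 2: subtract 6×row1 = (0, 0, -4, 3)
step 3: normalize row 2 (÷-4) = (0, 0, 1, -3/4)
  row 0: subtract 1×row2 = (1, 0, 0, -5/4)
  row 1: subtract 1×row2 = (0, 1, 0, 7/4)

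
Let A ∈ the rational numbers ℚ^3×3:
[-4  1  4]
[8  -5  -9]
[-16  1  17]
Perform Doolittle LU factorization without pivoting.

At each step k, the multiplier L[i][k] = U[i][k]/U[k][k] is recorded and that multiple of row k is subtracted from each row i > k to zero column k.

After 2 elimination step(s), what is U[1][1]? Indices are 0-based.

U[1][1] = -3

Step 1: pivot at (0,0) is -4.
  row1 ← row1 − (-2)·row0  ⇒  L[1][0]=-2, U row1=(0, -3, -1)
  row2 ← row2 − (4)·row0  ⇒  L[2][0]=4, U row2=(0, -3, 1)
Step 2: pivot at (1,1) is -3.
  row2 ← row2 − (1)·row1  ⇒  L[2][1]=1, U row2=(0, 0, 2)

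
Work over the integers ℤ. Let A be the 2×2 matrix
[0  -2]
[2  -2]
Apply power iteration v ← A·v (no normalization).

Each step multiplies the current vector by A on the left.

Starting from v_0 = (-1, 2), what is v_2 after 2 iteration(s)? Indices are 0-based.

v_0 = (-1, 2).
v_1 = A·v_0 = (-4, -6).
v_2 = A·v_1 = (12, 4).

v_2 = (12, 4)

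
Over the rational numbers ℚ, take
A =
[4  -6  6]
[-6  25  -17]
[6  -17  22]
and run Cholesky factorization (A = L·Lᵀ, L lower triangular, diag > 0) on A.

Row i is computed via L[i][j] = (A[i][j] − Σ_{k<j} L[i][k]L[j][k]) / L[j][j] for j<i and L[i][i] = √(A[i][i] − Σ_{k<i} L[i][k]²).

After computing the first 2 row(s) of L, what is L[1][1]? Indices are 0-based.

L[1][1] = 4

Step 1: L[0][0] = √(4) = 2.
  L[1][0] = (-6) / L[0][0] = -3.
Step 2: L[1][1] = √(16) = 4.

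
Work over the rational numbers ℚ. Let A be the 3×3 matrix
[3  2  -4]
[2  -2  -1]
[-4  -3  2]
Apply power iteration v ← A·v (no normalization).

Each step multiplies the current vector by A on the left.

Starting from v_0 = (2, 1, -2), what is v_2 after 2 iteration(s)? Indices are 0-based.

v_2 = (116, 39, -106)

v_0 = (2, 1, -2).
v_1 = A·v_0 = (16, 4, -15).
v_2 = A·v_1 = (116, 39, -106).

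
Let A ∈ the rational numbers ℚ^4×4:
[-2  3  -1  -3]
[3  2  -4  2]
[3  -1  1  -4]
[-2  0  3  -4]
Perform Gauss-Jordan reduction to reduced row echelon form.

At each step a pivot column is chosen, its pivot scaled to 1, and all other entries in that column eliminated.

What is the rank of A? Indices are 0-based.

rank = 4

step 1: normalize row 0 (÷-2) = (1, -3/2, 1/2, 3/2)
  row 1: subtract 3×row0 = (0, 13/2, -11/2, -5/2)
  row 2: subtract 3×row0 = (0, 7/2, -1/2, -17/2)
  row 3: subtract -2×row0 = (0, -3, 4, -1)
step 2: normalize row 1 (÷13/2) = (0, 1, -11/13, -5/13)
  row 0: subtract -3/2×row1 = (1, 0, -10/13, 12/13)
  row 2: subtract 7/2×row1 = (0, 0, 32/13, -93/13)
  row 3: subtract -3×row1 = (0, 0, 19/13, -28/13)
step 3: normalize row 2 (÷32/13) = (0, 0, 1, -93/32)
  row 0: subtract -10/13×row2 = (1, 0, 0, -21/16)
  row 1: subtract -11/13×row2 = (0, 1, 0, -91/32)
  row 3: subtract 19/13×row2 = (0, 0, 0, 67/32)
step 4: normalize row 3 (÷67/32) = (0, 0, 0, 1)
  row 0: subtract -21/16×row3 = (1, 0, 0, 0)
  row 1: subtract -91/32×row3 = (0, 1, 0, 0)
  row 2: subtract -93/32×row3 = (0, 0, 1, 0)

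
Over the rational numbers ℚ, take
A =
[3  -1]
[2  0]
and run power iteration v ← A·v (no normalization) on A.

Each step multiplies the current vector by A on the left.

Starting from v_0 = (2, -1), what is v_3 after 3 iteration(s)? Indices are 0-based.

v_3 = (37, 34)

v_0 = (2, -1).
v_1 = A·v_0 = (7, 4).
v_2 = A·v_1 = (17, 14).
v_3 = A·v_2 = (37, 34).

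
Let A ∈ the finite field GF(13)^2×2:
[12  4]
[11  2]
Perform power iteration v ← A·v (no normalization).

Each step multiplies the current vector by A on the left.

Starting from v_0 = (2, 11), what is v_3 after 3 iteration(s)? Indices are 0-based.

v_3 = (12, 0)

v_0 = (2, 11).
v_1 = A·v_0 = (3, 5).
v_2 = A·v_1 = (4, 4).
v_3 = A·v_2 = (12, 0).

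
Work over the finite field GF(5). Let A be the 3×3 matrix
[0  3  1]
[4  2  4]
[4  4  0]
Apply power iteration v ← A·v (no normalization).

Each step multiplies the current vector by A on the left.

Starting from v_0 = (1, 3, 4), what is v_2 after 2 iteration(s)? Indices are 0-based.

v_0 = (1, 3, 4).
v_1 = A·v_0 = (3, 1, 1).
v_2 = A·v_1 = (4, 3, 1).

v_2 = (4, 3, 1)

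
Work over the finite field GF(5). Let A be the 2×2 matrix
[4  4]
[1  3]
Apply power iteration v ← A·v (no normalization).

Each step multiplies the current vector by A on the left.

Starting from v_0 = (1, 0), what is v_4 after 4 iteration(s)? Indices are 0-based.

v_0 = (1, 0).
v_1 = A·v_0 = (4, 1).
v_2 = A·v_1 = (0, 2).
v_3 = A·v_2 = (3, 1).
v_4 = A·v_3 = (1, 1).

v_4 = (1, 1)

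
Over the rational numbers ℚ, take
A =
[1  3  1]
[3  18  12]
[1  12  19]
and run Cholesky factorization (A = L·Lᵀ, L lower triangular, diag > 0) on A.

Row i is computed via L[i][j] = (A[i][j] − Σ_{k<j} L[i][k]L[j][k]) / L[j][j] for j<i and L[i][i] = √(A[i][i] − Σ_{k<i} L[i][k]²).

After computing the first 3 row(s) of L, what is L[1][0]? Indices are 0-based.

Step 1: L[0][0] = √(1) = 1.
  L[1][0] = (3) / L[0][0] = 3.
Step 2: L[1][1] = √(9) = 3.
  L[2][0] = (1) / L[0][0] = 1.
  L[2][1] = (9) / L[1][1] = 3.
Step 3: L[2][2] = √(9) = 3.

L[1][0] = 3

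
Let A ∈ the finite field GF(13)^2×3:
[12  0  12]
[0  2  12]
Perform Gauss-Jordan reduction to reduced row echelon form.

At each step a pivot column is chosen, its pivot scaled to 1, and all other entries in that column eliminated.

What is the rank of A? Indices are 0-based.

rank = 2

step 1: normalize row 0 (÷12) = (1, 0, 1)
step 2: normalize row 1 (÷2) = (0, 1, 6)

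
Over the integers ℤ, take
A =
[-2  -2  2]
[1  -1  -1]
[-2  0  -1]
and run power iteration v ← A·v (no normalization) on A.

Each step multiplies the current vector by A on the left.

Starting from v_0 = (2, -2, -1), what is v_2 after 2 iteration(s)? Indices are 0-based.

v_2 = (-12, -4, 7)

v_0 = (2, -2, -1).
v_1 = A·v_0 = (-2, 5, -3).
v_2 = A·v_1 = (-12, -4, 7).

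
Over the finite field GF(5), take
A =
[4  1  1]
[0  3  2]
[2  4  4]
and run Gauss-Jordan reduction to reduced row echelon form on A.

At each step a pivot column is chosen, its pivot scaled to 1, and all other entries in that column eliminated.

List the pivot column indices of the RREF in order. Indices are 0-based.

pivot columns: 0, 1, 2

step 1: normalize row 0 (÷4) = (1, 4, 4)
  row 2: subtract 2×row0 = (0, 1, 1)
step 2: normalize row 1 (÷3) = (0, 1, 4)
  row 0: subtract 4×row1 = (1, 0, 3)
  row 2: subtract 1×row1 = (0, 0, 2)
step 3: normalize row 2 (÷2) = (0, 0, 1)
  row 0: subtract 3×row2 = (1, 0, 0)
  row 1: subtract 4×row2 = (0, 1, 0)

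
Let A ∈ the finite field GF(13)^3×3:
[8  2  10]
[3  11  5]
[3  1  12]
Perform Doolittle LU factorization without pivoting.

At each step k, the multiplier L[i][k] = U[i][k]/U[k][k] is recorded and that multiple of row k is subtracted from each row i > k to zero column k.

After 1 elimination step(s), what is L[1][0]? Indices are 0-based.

k=0: U[0][0]=8
  eliminate (1,0): mult=2, new row 1: (0, 7, 11); set L[1][0]=2
  eliminate (2,0): mult=2, new row 2: (0, 10, 5); set L[2][0]=2

L[1][0] = 2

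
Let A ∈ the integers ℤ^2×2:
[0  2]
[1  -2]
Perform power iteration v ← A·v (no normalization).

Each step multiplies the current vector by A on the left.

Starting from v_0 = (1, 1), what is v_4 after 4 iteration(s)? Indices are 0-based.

v_4 = (-20, 28)

v_0 = (1, 1).
v_1 = A·v_0 = (2, -1).
v_2 = A·v_1 = (-2, 4).
v_3 = A·v_2 = (8, -10).
v_4 = A·v_3 = (-20, 28).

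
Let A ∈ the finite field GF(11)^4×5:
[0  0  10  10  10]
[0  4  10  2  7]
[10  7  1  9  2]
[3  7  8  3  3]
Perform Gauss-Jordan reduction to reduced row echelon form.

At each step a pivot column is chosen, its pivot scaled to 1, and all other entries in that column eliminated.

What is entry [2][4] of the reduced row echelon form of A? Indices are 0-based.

M[2][4] = 5

step 1: exchange rows 0,2
step 1: normalize row 0 (÷10) = (1, 4, 10, 2, 9)
  row 3: subtract 3×row0 = (0, 6, 0, 8, 9)
step 2: normalize row 1 (÷4) = (0, 1, 8, 6, 10)
  row 0: subtract 4×row1 = (1, 0, 0, 0, 2)
  row 3: subtract 6×row1 = (0, 0, 7, 5, 4)
step 3: normalize row 2 (÷10) = (0, 0, 1, 1, 1)
  row 1: subtract 8×row2 = (0, 1, 0, 9, 2)
  row 3: subtract 7×row2 = (0, 0, 0, 9, 8)
step 4: normalize row 3 (÷9) = (0, 0, 0, 1, 7)
  row 1: subtract 9×row3 = (0, 1, 0, 0, 5)
  row 2: subtract 1×row3 = (0, 0, 1, 0, 5)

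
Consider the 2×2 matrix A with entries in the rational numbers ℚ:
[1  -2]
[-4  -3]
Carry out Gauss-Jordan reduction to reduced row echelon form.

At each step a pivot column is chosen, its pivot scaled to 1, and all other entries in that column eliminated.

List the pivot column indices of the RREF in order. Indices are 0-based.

step 1: normalize row 0 (÷1) = (1, -2)
  row 1: subtract -4×row0 = (0, -11)
step 2: normalize row 1 (÷-11) = (0, 1)
  row 0: subtract -2×row1 = (1, 0)

pivot columns: 0, 1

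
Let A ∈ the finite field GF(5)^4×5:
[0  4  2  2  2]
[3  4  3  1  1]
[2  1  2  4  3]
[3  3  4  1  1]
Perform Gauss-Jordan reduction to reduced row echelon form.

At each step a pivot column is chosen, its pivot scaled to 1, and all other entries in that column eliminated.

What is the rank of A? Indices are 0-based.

rank = 4

[1] R0 <-> R1
[1] R0 /= 3  ⇒  (1, 3, 1, 2, 2)
     R2 -= 2·R0  ⇒  (0, 0, 0, 0, 4)
     R3 -= 3·R0  ⇒  (0, 4, 1, 0, 0)
[2] R1 /= 4  ⇒  (0, 1, 3, 3, 3)
     R0 -= 3·R1  ⇒  (1, 0, 2, 3, 3)
     R3 -= 4·R1  ⇒  (0, 0, 4, 3, 3)
[3] R2 <-> R3
[3] R2 /= 4  ⇒  (0, 0, 1, 2, 2)
     R0 -= 2·R2  ⇒  (1, 0, 0, 4, 4)
     R1 -= 3·R2  ⇒  (0, 1, 0, 2, 2)
column 3 empty below row 3
[4] R3 /= 4  ⇒  (0, 0, 0, 0, 1)
     R0 -= 4·R3  ⇒  (1, 0, 0, 4, 0)
     R1 -= 2·R3  ⇒  (0, 1, 0, 2, 0)
     R2 -= 2·R3  ⇒  (0, 0, 1, 2, 0)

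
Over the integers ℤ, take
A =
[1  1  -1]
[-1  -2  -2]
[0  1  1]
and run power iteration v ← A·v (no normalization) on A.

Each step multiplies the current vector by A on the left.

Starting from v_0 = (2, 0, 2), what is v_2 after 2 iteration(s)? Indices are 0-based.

v_2 = (-8, 8, -4)

v_0 = (2, 0, 2).
v_1 = A·v_0 = (0, -6, 2).
v_2 = A·v_1 = (-8, 8, -4).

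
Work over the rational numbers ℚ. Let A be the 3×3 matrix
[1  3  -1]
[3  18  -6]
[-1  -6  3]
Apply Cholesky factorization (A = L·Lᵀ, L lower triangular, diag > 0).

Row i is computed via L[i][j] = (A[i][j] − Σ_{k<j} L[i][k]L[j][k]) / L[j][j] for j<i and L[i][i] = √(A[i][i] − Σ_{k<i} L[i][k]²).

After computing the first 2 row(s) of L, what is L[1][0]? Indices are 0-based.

Step 1: L[0][0] = √(1) = 1.
  L[1][0] = (3) / L[0][0] = 3.
Step 2: L[1][1] = √(9) = 3.

L[1][0] = 3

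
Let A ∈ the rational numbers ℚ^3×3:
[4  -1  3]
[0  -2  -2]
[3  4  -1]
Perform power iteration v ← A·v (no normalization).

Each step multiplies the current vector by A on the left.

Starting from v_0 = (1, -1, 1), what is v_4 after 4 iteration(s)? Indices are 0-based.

v_4 = (976, -16, 226)

v_0 = (1, -1, 1).
v_1 = A·v_0 = (8, 0, -2).
v_2 = A·v_1 = (26, 4, 26).
v_3 = A·v_2 = (178, -60, 68).
v_4 = A·v_3 = (976, -16, 226).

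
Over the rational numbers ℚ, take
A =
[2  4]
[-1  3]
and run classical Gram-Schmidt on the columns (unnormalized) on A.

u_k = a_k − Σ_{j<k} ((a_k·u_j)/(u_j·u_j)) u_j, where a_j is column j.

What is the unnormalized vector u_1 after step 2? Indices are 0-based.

u_1 = (2, 4)

Step 1: u_0 = a_0 = (2, -1).
Step 2: u_1 = a_1 − (1)·u_0 = (2, 4).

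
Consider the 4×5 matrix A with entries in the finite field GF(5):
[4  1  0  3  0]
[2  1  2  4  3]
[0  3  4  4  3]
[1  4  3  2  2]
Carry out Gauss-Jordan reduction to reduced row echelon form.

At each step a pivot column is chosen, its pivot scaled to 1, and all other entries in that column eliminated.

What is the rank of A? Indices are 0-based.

rank = 4

step 1: normalize row 0 (÷4) = (1, 4, 0, 2, 0)
  row 1: subtract 2×row0 = (0, 3, 2, 0, 3)
  row 3: subtract 1×row0 = (0, 0, 3, 0, 2)
step 2: normalize row 1 (÷3) = (0, 1, 4, 0, 1)
  row 0: subtract 4×row1 = (1, 0, 4, 2, 1)
  row 2: subtract 3×row1 = (0, 0, 2, 4, 0)
step 3: normalize row 2 (÷2) = (0, 0, 1, 2, 0)
  row 0: subtract 4×row2 = (1, 0, 0, 4, 1)
  row 1: subtract 4×row2 = (0, 1, 0, 2, 1)
  row 3: subtract 3×row2 = (0, 0, 0, 4, 2)
step 4: normalize row 3 (÷4) = (0, 0, 0, 1, 3)
  row 0: subtract 4×row3 = (1, 0, 0, 0, 4)
  row 1: subtract 2×row3 = (0, 1, 0, 0, 0)
  row 2: subtract 2×row3 = (0, 0, 1, 0, 4)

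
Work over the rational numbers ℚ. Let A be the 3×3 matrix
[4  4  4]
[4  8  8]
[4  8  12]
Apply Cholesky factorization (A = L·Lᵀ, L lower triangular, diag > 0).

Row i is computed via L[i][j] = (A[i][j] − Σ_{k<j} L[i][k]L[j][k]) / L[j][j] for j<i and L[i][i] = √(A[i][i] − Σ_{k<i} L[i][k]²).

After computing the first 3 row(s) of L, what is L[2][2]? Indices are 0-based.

L[2][2] = 2

Step 1: L[0][0] = √(4) = 2.
  L[1][0] = (4) / L[0][0] = 2.
Step 2: L[1][1] = √(4) = 2.
  L[2][0] = (4) / L[0][0] = 2.
  L[2][1] = (4) / L[1][1] = 2.
Step 3: L[2][2] = √(4) = 2.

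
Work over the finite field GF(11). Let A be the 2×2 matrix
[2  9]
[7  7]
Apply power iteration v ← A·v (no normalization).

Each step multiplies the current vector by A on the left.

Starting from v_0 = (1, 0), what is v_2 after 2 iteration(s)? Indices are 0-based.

v_2 = (1, 8)

v_0 = (1, 0).
v_1 = A·v_0 = (2, 7).
v_2 = A·v_1 = (1, 8).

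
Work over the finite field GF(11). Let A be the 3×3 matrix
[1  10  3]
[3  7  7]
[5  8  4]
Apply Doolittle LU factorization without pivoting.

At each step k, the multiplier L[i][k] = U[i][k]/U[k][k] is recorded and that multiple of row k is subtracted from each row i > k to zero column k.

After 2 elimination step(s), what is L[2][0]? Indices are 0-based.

[col 0] pivot 1
  R1 -= 3*R0 → (0, 10, 9)  (L[1][0] := 3)
  R2 -= 5*R0 → (0, 2, 0)  (L[2][0] := 5)
[col 1] pivot 10
  R2 -= 9*R1 → (0, 0, 7)  (L[2][1] := 9)

L[2][0] = 5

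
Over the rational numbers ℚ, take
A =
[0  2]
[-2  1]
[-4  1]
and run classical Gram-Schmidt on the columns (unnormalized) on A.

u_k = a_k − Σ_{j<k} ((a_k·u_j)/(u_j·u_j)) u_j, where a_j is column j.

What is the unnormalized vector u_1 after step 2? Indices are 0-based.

Step 1: u_0 = a_0 = (0, -2, -4).
Step 2: u_1 = a_1 − (-3/10)·u_0 = (2, 2/5, -1/5).

u_1 = (2, 2/5, -1/5)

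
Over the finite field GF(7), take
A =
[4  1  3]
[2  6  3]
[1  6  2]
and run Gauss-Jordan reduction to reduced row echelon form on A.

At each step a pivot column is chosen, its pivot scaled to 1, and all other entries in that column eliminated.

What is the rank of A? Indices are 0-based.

[1] R0 /= 4  ⇒  (1, 2, 6)
     R1 -= 2·R0  ⇒  (0, 2, 5)
     R2 -= 1·R0  ⇒  (0, 4, 3)
[2] R1 /= 2  ⇒  (0, 1, 6)
     R0 -= 2·R1  ⇒  (1, 0, 1)
     R2 -= 4·R1  ⇒  (0, 0, 0)
column 2 empty below row 2

rank = 2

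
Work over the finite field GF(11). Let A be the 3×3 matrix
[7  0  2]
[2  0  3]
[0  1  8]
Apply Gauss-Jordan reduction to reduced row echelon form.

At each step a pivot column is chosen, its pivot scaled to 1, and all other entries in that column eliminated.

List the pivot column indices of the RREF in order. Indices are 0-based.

pivot columns: 0, 1, 2

pivot(0,0)=7: scale R0 → (1, 0, 5)
  clear (1,0): R1 −= (2)R0 → (0, 0, 4)
pivot(1,1): swap R1↔R2
pivot(1,1)=1: scale R1 → (0, 1, 8)
pivot(2,2)=4: scale R2 → (0, 0, 1)
  clear (0,2): R0 −= (5)R2 → (1, 0, 0)
  clear (1,2): R1 −= (8)R2 → (0, 1, 0)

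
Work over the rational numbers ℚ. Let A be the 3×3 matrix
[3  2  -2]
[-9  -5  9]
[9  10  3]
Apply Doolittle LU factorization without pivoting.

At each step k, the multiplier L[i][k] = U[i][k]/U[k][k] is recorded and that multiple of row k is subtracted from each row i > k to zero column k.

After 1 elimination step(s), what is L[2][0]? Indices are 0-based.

[col 0] pivot 3
  R1 -= -3*R0 → (0, 1, 3)  (L[1][0] := -3)
  R2 -= 3*R0 → (0, 4, 9)  (L[2][0] := 3)

L[2][0] = 3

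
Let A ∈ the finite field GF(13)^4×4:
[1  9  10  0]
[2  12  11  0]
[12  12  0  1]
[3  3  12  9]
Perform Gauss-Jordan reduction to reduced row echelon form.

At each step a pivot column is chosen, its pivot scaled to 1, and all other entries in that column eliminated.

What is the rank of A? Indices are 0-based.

pivot(0,0)=1: scale R0 → (1, 9, 10, 0)
  clear (1,0): R1 −= (2)R0 → (0, 7, 4, 0)
  clear (2,0): R2 −= (12)R0 → (0, 8, 10, 1)
  clear (3,0): R3 −= (3)R0 → (0, 2, 8, 9)
pivot(1,1)=7: scale R1 → (0, 1, 8, 0)
  clear (0,1): R0 −= (9)R1 → (1, 0, 3, 0)
  clear (2,1): R2 −= (8)R1 → (0, 0, 11, 1)
  clear (3,1): R3 −= (2)R1 → (0, 0, 5, 9)
pivot(2,2)=11: scale R2 → (0, 0, 1, 6)
  clear (0,2): R0 −= (3)R2 → (1, 0, 0, 8)
  clear (1,2): R1 −= (8)R2 → (0, 1, 0, 4)
  clear (3,2): R3 −= (5)R2 → (0, 0, 0, 5)
pivot(3,3)=5: scale R3 → (0, 0, 0, 1)
  clear (0,3): R0 −= (8)R3 → (1, 0, 0, 0)
  clear (1,3): R1 −= (4)R3 → (0, 1, 0, 0)
  clear (2,3): R2 −= (6)R3 → (0, 0, 1, 0)

rank = 4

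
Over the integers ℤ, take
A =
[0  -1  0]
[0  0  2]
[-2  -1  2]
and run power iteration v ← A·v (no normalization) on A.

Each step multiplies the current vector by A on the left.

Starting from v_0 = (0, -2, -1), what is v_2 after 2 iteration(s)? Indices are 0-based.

v_2 = (2, 0, -2)

v_0 = (0, -2, -1).
v_1 = A·v_0 = (2, -2, 0).
v_2 = A·v_1 = (2, 0, -2).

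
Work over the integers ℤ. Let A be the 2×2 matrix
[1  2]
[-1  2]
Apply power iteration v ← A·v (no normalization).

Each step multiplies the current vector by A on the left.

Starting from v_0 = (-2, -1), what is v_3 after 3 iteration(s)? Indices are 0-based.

v_3 = (4, 12)

v_0 = (-2, -1).
v_1 = A·v_0 = (-4, 0).
v_2 = A·v_1 = (-4, 4).
v_3 = A·v_2 = (4, 12).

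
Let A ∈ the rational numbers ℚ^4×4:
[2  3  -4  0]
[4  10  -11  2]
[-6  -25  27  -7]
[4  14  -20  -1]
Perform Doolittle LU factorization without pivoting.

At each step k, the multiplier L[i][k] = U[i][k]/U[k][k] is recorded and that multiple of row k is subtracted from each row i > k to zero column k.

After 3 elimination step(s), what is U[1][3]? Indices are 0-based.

k=0: U[0][0]=2
  eliminate (1,0): mult=2, new row 1: (0, 4, -3, 2); set L[1][0]=2
  eliminate (2,0): mult=-3, new row 2: (0, -16, 15, -7); set L[2][0]=-3
  eliminate (3,0): mult=2, new row 3: (0, 8, -12, -1); set L[3][0]=2
k=1: U[1][1]=4
  eliminate (2,1): mult=-4, new row 2: (0, 0, 3, 1); set L[2][1]=-4
  eliminate (3,1): mult=2, new row 3: (0, 0, -6, -5); set L[3][1]=2
k=2: U[2][2]=3
  eliminate (3,2): mult=-2, new row 3: (0, 0, 0, -3); set L[3][2]=-2

U[1][3] = 2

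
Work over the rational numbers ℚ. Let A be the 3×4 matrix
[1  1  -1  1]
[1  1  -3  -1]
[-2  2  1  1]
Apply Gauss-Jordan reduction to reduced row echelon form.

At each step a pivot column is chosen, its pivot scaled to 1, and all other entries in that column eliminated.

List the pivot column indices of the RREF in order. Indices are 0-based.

pivot columns: 0, 1, 2

pivot(0,0)=1: scale R0 → (1, 1, -1, 1)
  clear (1,0): R1 −= (1)R0 → (0, 0, -2, -2)
  clear (2,0): R2 −= (-2)R0 → (0, 4, -1, 3)
pivot(1,1): swap R1↔R2
pivot(1,1)=4: scale R1 → (0, 1, -1/4, 3/4)
  clear (0,1): R0 −= (1)R1 → (1, 0, -3/4, 1/4)
pivot(2,2)=-2: scale R2 → (0, 0, 1, 1)
  clear (0,2): R0 −= (-3/4)R2 → (1, 0, 0, 1)
  clear (1,2): R1 −= (-1/4)R2 → (0, 1, 0, 1)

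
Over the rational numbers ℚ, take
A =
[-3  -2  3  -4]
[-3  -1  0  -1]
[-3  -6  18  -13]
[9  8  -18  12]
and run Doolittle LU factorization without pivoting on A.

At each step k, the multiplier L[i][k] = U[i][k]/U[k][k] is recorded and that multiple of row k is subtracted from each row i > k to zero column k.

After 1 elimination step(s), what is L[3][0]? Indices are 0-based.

L[3][0] = -3

[col 0] pivot -3
  R1 -= 1*R0 → (0, 1, -3, 3)  (L[1][0] := 1)
  R2 -= 1*R0 → (0, -4, 15, -9)  (L[2][0] := 1)
  R3 -= -3*R0 → (0, 2, -9, 0)  (L[3][0] := -3)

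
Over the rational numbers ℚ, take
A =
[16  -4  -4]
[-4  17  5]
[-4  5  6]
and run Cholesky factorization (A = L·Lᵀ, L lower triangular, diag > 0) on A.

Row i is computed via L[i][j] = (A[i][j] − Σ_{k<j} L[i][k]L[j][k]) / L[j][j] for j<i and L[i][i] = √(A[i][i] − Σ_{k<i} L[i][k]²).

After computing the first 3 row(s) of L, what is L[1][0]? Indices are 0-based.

L[1][0] = -1

Step 1: L[0][0] = √(16) = 4.
  L[1][0] = (-4) / L[0][0] = -1.
Step 2: L[1][1] = √(16) = 4.
  L[2][0] = (-4) / L[0][0] = -1.
  L[2][1] = (4) / L[1][1] = 1.
Step 3: L[2][2] = √(4) = 2.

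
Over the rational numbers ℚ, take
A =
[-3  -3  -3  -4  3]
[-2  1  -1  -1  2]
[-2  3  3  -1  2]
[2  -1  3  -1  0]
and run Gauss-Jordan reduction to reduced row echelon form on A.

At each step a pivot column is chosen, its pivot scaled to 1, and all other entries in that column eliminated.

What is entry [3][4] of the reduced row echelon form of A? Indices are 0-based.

M[3][4] = -3/2

step 1: normalize row 0 (÷-3) = (1, 1, 1, 4/3, -1)
  row 1: subtract -2×row0 = (0, 3, 1, 5/3, 0)
  row 2: subtract -2×row0 = (0, 5, 5, 5/3, 0)
  row 3: subtract 2×row0 = (0, -3, 1, -11/3, 2)
step 2: normalize row 1 (÷3) = (0, 1, 1/3, 5/9, 0)
  row 0: subtract 1×row1 = (1, 0, 2/3, 7/9, -1)
  row 2: subtract 5×row1 = (0, 0, 10/3, -10/9, 0)
  row 3: subtract -3×row1 = (0, 0, 2, -2, 2)
step 3: normalize row 2 (÷10/3) = (0, 0, 1, -1/3, 0)
  row 0: subtract 2/3×row2 = (1, 0, 0, 1, -1)
  row 1: subtract 1/3×row2 = (0, 1, 0, 2/3, 0)
  row 3: subtract 2×row2 = (0, 0, 0, -4/3, 2)
step 4: normalize row 3 (÷-4/3) = (0, 0, 0, 1, -3/2)
  row 0: subtract 1×row3 = (1, 0, 0, 0, 1/2)
  row 1: subtract 2/3×row3 = (0, 1, 0, 0, 1)
  row 2: subtract -1/3×row3 = (0, 0, 1, 0, -1/2)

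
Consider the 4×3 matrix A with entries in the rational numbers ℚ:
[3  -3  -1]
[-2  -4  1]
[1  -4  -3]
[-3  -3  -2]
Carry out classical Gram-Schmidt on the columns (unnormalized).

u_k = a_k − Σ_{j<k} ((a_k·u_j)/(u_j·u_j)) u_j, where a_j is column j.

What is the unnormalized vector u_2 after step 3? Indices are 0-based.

Step 1: u_0 = a_0 = (3, -2, 1, -3).
Step 2: u_1 = a_1 − (4/23)·u_0 = (-81/23, -84/23, -96/23, -57/23).
Step 3: u_2 = a_2 − (-2/23)·u_0 − (19/54)·u_1 = (1/2, 19/9, -13/9, -25/18).

u_2 = (1/2, 19/9, -13/9, -25/18)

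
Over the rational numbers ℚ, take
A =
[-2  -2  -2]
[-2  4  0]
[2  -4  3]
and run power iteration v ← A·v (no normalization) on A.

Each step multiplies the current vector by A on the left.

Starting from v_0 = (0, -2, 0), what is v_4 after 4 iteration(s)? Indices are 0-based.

v_0 = (0, -2, 0).
v_1 = A·v_0 = (4, -8, 8).
v_2 = A·v_1 = (-8, -40, 64).
v_3 = A·v_2 = (-32, -144, 336).
v_4 = A·v_3 = (-320, -512, 1520).

v_4 = (-320, -512, 1520)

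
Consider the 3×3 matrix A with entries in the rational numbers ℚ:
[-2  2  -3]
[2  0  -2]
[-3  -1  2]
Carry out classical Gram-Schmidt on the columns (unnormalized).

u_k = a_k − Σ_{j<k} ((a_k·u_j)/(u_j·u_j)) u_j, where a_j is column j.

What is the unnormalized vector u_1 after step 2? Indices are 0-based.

u_1 = (32/17, 2/17, -20/17)

Step 1: u_0 = a_0 = (-2, 2, -3).
Step 2: u_1 = a_1 − (-1/17)·u_0 = (32/17, 2/17, -20/17).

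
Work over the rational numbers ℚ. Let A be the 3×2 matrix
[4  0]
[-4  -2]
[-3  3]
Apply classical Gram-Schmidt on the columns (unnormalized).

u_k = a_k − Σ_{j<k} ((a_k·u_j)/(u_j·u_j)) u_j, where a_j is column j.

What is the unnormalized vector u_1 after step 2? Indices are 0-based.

Step 1: u_0 = a_0 = (4, -4, -3).
Step 2: u_1 = a_1 − (-1/41)·u_0 = (4/41, -86/41, 120/41).

u_1 = (4/41, -86/41, 120/41)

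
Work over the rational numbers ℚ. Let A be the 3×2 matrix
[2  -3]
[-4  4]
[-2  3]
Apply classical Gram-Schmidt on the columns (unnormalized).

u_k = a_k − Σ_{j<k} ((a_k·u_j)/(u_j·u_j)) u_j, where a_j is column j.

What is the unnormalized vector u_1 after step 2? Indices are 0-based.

Step 1: u_0 = a_0 = (2, -4, -2).
Step 2: u_1 = a_1 − (-7/6)·u_0 = (-2/3, -2/3, 2/3).

u_1 = (-2/3, -2/3, 2/3)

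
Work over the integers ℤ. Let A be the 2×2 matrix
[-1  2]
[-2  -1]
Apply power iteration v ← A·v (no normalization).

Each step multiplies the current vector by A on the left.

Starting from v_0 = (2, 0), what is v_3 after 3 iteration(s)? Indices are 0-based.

v_0 = (2, 0).
v_1 = A·v_0 = (-2, -4).
v_2 = A·v_1 = (-6, 8).
v_3 = A·v_2 = (22, 4).

v_3 = (22, 4)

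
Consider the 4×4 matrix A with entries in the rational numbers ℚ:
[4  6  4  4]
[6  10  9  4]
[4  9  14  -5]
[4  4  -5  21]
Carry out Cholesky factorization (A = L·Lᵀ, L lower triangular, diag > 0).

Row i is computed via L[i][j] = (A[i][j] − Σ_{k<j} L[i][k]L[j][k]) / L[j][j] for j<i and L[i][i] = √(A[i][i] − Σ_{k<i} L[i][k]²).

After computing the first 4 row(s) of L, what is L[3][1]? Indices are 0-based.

L[3][1] = -2

Step 1: L[0][0] = √(4) = 2.
  L[1][0] = (6) / L[0][0] = 3.
Step 2: L[1][1] = √(1) = 1.
  L[2][0] = (4) / L[0][0] = 2.
  L[2][1] = (3) / L[1][1] = 3.
Step 3: L[2][2] = √(1) = 1.
  L[3][0] = (4) / L[0][0] = 2.
  L[3][1] = (-2) / L[1][1] = -2.
  L[3][2] = (-3) / L[2][2] = -3.
Step 4: L[3][3] = √(4) = 2.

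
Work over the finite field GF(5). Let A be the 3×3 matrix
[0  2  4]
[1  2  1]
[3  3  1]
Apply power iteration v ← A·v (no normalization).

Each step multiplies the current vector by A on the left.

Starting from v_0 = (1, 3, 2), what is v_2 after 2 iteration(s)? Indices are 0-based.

v_0 = (1, 3, 2).
v_1 = A·v_0 = (4, 4, 4).
v_2 = A·v_1 = (4, 1, 3).

v_2 = (4, 1, 3)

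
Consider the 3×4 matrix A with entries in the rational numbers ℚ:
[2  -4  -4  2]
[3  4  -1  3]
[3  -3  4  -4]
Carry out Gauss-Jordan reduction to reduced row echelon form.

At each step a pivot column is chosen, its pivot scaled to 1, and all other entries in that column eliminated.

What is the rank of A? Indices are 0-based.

rank = 3

step 1: normalize row 0 (÷2) = (1, -2, -2, 1)
  row 1: subtract 3×row0 = (0, 10, 5, 0)
  row 2: subtract 3×row0 = (0, 3, 10, -7)
step 2: normalize row 1 (÷10) = (0, 1, 1/2, 0)
  row 0: subtract -2×row1 = (1, 0, -1, 1)
  row 2: subtract 3×row1 = (0, 0, 17/2, -7)
step 3: normalize row 2 (÷17/2) = (0, 0, 1, -14/17)
  row 0: subtract -1×row2 = (1, 0, 0, 3/17)
  row 1: subtract 1/2×row2 = (0, 1, 0, 7/17)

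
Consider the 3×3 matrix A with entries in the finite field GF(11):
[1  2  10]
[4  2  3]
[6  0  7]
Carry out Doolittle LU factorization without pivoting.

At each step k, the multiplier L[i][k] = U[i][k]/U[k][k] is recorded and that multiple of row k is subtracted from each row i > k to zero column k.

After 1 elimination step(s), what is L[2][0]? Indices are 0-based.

L[2][0] = 6

Step 1: pivot at (0,0) is 1.
  row1 ← row1 − (4)·row0  ⇒  L[1][0]=4, U row1=(0, 5, 7)
  row2 ← row2 − (6)·row0  ⇒  L[2][0]=6, U row2=(0, 10, 2)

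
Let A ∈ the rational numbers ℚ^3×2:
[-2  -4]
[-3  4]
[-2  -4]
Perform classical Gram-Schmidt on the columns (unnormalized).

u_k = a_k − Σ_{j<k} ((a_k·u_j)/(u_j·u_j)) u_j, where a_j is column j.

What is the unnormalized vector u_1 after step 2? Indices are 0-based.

Step 1: u_0 = a_0 = (-2, -3, -2).
Step 2: u_1 = a_1 − (4/17)·u_0 = (-60/17, 80/17, -60/17).

u_1 = (-60/17, 80/17, -60/17)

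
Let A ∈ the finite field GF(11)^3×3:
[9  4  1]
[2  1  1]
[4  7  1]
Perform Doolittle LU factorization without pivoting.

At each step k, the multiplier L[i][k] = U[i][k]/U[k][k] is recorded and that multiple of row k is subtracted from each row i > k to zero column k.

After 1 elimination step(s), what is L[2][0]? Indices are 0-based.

L[2][0] = 9

k=0: U[0][0]=9
  eliminate (1,0): mult=10, new row 1: (0, 5, 2); set L[1][0]=10
  eliminate (2,0): mult=9, new row 2: (0, 4, 3); set L[2][0]=9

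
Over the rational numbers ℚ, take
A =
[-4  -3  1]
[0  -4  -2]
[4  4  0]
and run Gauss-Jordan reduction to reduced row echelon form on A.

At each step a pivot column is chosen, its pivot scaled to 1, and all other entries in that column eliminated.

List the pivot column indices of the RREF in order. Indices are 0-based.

pivot columns: 0, 1, 2

[1] R0 /= -4  ⇒  (1, 3/4, -1/4)
     R2 -= 4·R0  ⇒  (0, 1, 1)
[2] R1 /= -4  ⇒  (0, 1, 1/2)
     R0 -= 3/4·R1  ⇒  (1, 0, -5/8)
     R2 -= 1·R1  ⇒  (0, 0, 1/2)
[3] R2 /= 1/2  ⇒  (0, 0, 1)
     R0 -= -5/8·R2  ⇒  (1, 0, 0)
     R1 -= 1/2·R2  ⇒  (0, 1, 0)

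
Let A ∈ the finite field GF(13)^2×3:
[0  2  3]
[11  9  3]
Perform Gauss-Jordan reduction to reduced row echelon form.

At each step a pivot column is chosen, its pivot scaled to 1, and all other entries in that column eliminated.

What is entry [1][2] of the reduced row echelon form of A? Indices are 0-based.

[1] R0 <-> R1
[1] R0 /= 11  ⇒  (1, 2, 5)
[2] R1 /= 2  ⇒  (0, 1, 8)
     R0 -= 2·R1  ⇒  (1, 0, 2)

M[1][2] = 8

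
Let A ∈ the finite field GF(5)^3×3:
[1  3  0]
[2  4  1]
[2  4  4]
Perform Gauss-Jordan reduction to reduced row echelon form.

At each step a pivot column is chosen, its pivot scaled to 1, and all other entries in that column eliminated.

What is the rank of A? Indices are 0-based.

rank = 3

pivot(0,0)=1: scale R0 → (1, 3, 0)
  clear (1,0): R1 −= (2)R0 → (0, 3, 1)
  clear (2,0): R2 −= (2)R0 → (0, 3, 4)
pivot(1,1)=3: scale R1 → (0, 1, 2)
  clear (0,1): R0 −= (3)R1 → (1, 0, 4)
  clear (2,1): R2 −= (3)R1 → (0, 0, 3)
pivot(2,2)=3: scale R2 → (0, 0, 1)
  clear (0,2): R0 −= (4)R2 → (1, 0, 0)
  clear (1,2): R1 −= (2)R2 → (0, 1, 0)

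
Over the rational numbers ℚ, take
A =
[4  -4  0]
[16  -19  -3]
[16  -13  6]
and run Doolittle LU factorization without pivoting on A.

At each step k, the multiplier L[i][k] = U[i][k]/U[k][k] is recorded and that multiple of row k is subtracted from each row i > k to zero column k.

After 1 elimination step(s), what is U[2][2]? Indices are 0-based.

U[2][2] = 6

k=0: U[0][0]=4
  eliminate (1,0): mult=4, new row 1: (0, -3, -3); set L[1][0]=4
  eliminate (2,0): mult=4, new row 2: (0, 3, 6); set L[2][0]=4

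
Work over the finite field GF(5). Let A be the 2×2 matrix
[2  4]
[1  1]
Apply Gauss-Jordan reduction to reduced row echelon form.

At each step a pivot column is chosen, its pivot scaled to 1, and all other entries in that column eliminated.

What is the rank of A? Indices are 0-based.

pivot(0,0)=2: scale R0 → (1, 2)
  clear (1,0): R1 −= (1)R0 → (0, 4)
pivot(1,1)=4: scale R1 → (0, 1)
  clear (0,1): R0 −= (2)R1 → (1, 0)

rank = 2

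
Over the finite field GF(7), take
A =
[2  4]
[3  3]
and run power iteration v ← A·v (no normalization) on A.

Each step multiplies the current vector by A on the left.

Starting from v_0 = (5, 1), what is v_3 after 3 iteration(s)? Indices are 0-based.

v_3 = (3, 0)

v_0 = (5, 1).
v_1 = A·v_0 = (0, 4).
v_2 = A·v_1 = (2, 5).
v_3 = A·v_2 = (3, 0).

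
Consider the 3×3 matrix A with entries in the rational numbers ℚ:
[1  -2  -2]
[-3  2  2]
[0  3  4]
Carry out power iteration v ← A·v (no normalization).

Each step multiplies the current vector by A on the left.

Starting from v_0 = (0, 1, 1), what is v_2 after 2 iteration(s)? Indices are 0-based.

v_2 = (-26, 34, 40)

v_0 = (0, 1, 1).
v_1 = A·v_0 = (-4, 4, 7).
v_2 = A·v_1 = (-26, 34, 40).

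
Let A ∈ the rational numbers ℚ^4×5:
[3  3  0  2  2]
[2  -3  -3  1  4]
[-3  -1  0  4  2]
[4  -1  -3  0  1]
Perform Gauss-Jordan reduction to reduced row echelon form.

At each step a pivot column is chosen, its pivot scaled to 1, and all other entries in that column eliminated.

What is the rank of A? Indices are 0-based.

rank = 4

pivot(0,0)=3: scale R0 → (1, 1, 0, 2/3, 2/3)
  clear (1,0): R1 −= (2)R0 → (0, -5, -3, -1/3, 8/3)
  clear (2,0): R2 −= (-3)R0 → (0, 2, 0, 6, 4)
  clear (3,0): R3 −= (4)R0 → (0, -5, -3, -8/3, -5/3)
pivot(1,1)=-5: scale R1 → (0, 1, 3/5, 1/15, -8/15)
  clear (0,1): R0 −= (1)R1 → (1, 0, -3/5, 3/5, 6/5)
  clear (2,1): R2 −= (2)R1 → (0, 0, -6/5, 88/15, 76/15)
  clear (3,1): R3 −= (-5)R1 → (0, 0, 0, -7/3, -13/3)
pivot(2,2)=-6/5: scale R2 → (0, 0, 1, -44/9, -38/9)
  clear (0,2): R0 −= (-3/5)R2 → (1, 0, 0, -7/3, -4/3)
  clear (1,2): R1 −= (3/5)R2 → (0, 1, 0, 3, 2)
pivot(3,3)=-7/3: scale R3 → (0, 0, 0, 1, 13/7)
  clear (0,3): R0 −= (-7/3)R3 → (1, 0, 0, 0, 3)
  clear (1,3): R1 −= (3)R3 → (0, 1, 0, 0, -25/7)
  clear (2,3): R2 −= (-44/9)R3 → (0, 0, 1, 0, 34/7)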